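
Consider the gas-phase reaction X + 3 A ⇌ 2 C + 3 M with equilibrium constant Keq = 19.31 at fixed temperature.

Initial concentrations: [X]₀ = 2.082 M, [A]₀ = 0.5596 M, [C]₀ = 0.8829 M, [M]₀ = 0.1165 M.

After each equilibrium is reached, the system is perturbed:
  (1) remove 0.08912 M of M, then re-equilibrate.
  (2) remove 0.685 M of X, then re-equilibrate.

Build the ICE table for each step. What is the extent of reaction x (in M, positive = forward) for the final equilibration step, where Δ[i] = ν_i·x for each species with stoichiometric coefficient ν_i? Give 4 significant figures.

Q₀ = 0.003378 vs Keq = 19.31 ⇒ Q<K, forward
Step 1:
                  X         A         C         M
  init        2.082    0.5596    0.8829    0.1165
  Δ         -0.1311   -0.3932    0.2621    0.3932
  eq          1.951    0.1664     1.145    0.5097
  solve Keq expr → x = 0.1311; check Q = 19.31
Then remove 0.08912 M of M.
Step 2:
                  X         A         C         M
  init        1.951    0.1664     1.145    0.4206
  Δ       -0.006975  -0.02092   0.01395   0.02092
  eq          1.944    0.1455     1.159    0.4415
  solve Keq expr → x = 0.006975; check Q = 19.31
Then remove 0.685 M of X.
Step 3:
                  X         A         C         M
  init        1.259    0.1455     1.159    0.4415
  Δ        0.005185   0.01556  -0.01037  -0.01556
  eq          1.264     0.161     1.149    0.4259
  solve Keq expr → x = -0.005185; check Q = 19.31

x = -0.005185 M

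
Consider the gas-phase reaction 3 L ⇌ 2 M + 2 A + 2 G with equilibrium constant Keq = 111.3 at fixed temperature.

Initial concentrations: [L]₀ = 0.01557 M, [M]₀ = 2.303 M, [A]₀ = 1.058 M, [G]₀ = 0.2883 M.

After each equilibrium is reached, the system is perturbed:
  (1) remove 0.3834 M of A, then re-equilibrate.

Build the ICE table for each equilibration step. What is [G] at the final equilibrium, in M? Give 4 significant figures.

[G]_eq = 0.2332 M

Q₀ = 1.3073e+05 vs Keq = 111.3 ⇒ Q>K, reverse
Step 1:
                   L          M          A          G
  Initial    0.01557      2.303      1.058     0.2883
  Change      0.1103   -0.07356   -0.07356   -0.07356
  Equil       0.1259      2.229     0.9844     0.2147
  solve Keq expr → x = -0.03678; check Q = 111.3
Then remove 0.3834 M of A.
Step 2:
                   L          M          A          G
  Initial     0.1259      2.229      0.601     0.2147
  Change    -0.02768    0.01846    0.01846    0.01846
  Equil      0.09822      2.248     0.6195     0.2332
  solve Keq expr → x = 0.009228; check Q = 111.3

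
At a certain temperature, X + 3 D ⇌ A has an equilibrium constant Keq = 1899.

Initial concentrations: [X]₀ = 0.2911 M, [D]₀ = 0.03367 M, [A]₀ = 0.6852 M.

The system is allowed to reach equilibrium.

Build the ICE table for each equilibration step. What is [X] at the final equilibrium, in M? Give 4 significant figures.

[X]_eq = 0.3144 M

Q₀ = 6.1666e+04 vs Keq = 1899 ⇒ Q>K, reverse
Step 1:
                  X         D         A
  Initial    0.2911   0.03367    0.6852
  Change    0.02328   0.06983  -0.02328
  Equil      0.3144    0.1035    0.6619
  solve Keq expr → x = -0.02328; check Q = 1899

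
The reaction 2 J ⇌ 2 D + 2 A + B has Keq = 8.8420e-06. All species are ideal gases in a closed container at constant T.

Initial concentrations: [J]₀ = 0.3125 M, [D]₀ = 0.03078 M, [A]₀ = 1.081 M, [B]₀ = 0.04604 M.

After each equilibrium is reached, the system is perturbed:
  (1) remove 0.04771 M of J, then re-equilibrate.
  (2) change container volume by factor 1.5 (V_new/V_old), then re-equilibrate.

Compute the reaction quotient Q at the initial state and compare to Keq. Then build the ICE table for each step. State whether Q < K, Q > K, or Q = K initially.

Q₀ = 5.2194e-04 vs Keq = 8.8420e-06 ⇒ Q>K, reverse
Step 1:
                   J          D          A          B
  init        0.3125    0.03078      1.081    0.04604
  Δ          0.02556   -0.02556   -0.02556   -0.01278
  eq          0.3381   0.005222      1.055    0.03326
  solve Keq expr → x = -0.01278; check Q = 8.8420e-06
Then remove 0.04771 M of J.
Step 2:
                   J          D          A          B
  init        0.2903   0.005222      1.055    0.03326
  Δ       6.9940e-04 -6.9940e-04 -6.9940e-04 -3.4970e-04
  eq           0.291   0.004523      1.055    0.03291
  solve Keq expr → x = -3.4970e-04; check Q = 8.8420e-06
Then change container volume by factor 1.5 (V_new/V_old).
Step 3:
                   J          D          A          B
  init         0.194   0.003015     0.7032    0.02194
  Δ        -0.002303   0.002303   0.002303   0.001151
  eq          0.1917   0.005318     0.7055    0.02309
  solve Keq expr → x = 0.001151; check Q = 8.8420e-06

Q₀ = 5.2194e-04; Q > K (proceeds reverse)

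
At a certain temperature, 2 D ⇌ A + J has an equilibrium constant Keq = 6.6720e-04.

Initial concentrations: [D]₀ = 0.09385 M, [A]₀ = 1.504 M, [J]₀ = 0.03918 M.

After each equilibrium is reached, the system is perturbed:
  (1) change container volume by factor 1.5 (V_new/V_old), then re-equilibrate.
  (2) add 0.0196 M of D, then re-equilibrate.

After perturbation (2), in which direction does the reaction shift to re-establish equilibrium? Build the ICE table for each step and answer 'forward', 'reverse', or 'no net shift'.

Direction: forward

Q₀ = 6.69 vs Keq = 6.6720e-04 ⇒ Q>K, reverse
Step 1:
                  D         A         J
  Initial   0.09385     1.504   0.03918
  Change    0.07833  -0.03917  -0.03917
  Equil      0.1722     1.465 1.3504e-05
  solve Keq expr → x = -0.03917; check Q = 6.6720e-04
Then change container volume by factor 1.5 (V_new/V_old).
Step 2:
                  D         A         J
  Initial    0.1148    0.9766 9.0024e-06
  Change          0         0         0
  Equil      0.1148    0.9766 9.0024e-06
  solve Keq expr → x = 0; check Q = 6.6720e-04
Then add 0.0196 M of D.
Step 3:
                  D         A         J
  Initial    0.1344    0.9766 9.0024e-06
  Change  -6.6710e-06 3.3355e-06 3.3355e-06
  Equil      0.1344    0.9766 1.2338e-05
  solve Keq expr → x = 3.3355e-06; check Q = 6.6720e-04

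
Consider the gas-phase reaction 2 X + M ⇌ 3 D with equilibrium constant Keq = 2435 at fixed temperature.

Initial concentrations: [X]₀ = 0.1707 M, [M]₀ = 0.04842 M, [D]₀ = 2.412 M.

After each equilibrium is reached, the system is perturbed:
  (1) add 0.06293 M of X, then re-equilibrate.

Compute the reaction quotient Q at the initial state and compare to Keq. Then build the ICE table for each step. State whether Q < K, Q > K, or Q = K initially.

Q₀ = 9946; Q > K (proceeds reverse)

Q₀ = 9946 vs Keq = 2435 ⇒ Q>K, reverse
Step 1:
                  X         M         D
  init       0.1707   0.04842     2.412
  Δ         0.07262   0.03631   -0.1089
  eq         0.2433   0.08473     2.303
  solve Keq expr → x = -0.03631; check Q = 2435
Then add 0.06293 M of X.
Step 2:
                  X         M         D
  init       0.3063   0.08473     2.303
  Δ        -0.03006  -0.01503   0.04509
  eq         0.2762    0.0697     2.348
  solve Keq expr → x = 0.01503; check Q = 2435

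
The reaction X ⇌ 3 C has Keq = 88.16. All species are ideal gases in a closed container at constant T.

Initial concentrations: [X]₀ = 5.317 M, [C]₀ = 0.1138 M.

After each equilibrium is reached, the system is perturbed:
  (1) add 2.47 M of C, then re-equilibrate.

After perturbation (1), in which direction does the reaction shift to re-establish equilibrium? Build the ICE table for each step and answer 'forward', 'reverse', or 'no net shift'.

Direction: reverse

Q₀ = 2.7718e-04 vs Keq = 88.16 ⇒ Q<K, forward
Step 1:
                    X           C
  init          5.317      0.1138
  Δ            -2.142       6.427
  eq            3.175       6.541
  solve Keq expr → x = 2.142; check Q = 88.16
Then add 2.47 M of C.
Step 2:
                    X           C
  init          3.175       9.011
  Δ             0.678      -2.034
  eq            3.853       6.977
  solve Keq expr → x = -0.678; check Q = 88.16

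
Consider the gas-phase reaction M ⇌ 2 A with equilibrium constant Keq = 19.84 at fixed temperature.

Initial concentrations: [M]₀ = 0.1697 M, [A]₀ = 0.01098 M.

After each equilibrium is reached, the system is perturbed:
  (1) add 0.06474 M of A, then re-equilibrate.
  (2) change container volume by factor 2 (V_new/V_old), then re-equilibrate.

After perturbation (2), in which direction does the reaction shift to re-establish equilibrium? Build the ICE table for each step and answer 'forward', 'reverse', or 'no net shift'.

Q₀ = 7.1043e-04 vs Keq = 19.84 ⇒ Q<K, forward
Step 1:
                  M         A
  init       0.1697   0.01098
  Δ         -0.1639    0.3278
  eq       0.005786    0.3388
  solve Keq expr → x = 0.1639; check Q = 19.84
Then add 0.06474 M of A.
Step 2:
                  M         A
  init     0.005786    0.4035
  Δ        0.002241 -0.004482
  eq       0.008027    0.3991
  solve Keq expr → x = -0.002241; check Q = 19.84
Then change container volume by factor 2 (V_new/V_old).
Step 3:
                  M         A
  init     0.004013    0.1995
  Δ       -0.001928  0.003857
  eq       0.002085    0.2034
  solve Keq expr → x = 0.001928; check Q = 19.84

Direction: forward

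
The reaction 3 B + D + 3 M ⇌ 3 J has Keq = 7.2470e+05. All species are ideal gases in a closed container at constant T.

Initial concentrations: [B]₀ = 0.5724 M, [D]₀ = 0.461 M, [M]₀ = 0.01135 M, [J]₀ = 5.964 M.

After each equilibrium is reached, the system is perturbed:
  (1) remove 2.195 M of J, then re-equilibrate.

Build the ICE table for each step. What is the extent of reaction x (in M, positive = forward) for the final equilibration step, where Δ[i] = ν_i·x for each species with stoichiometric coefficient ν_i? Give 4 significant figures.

Q₀ = 1.6781e+09 vs Keq = 7.2470e+05 ⇒ Q>K, reverse
Step 1:
                   B          D          M          J
  Initial     0.5724      0.461    0.01135      5.964
  Change      0.1093    0.03644     0.1093    -0.1093
  Equil       0.6817     0.4974     0.1207      5.855
  solve Keq expr → x = -0.03644; check Q = 7.2470e+05
Then remove 2.195 M of J.
Step 2:
                   B          D          M          J
  Initial     0.6817     0.4974     0.1207       3.66
  Change    -0.03908   -0.01303   -0.03908    0.03908
  Equil       0.6426     0.4844    0.08159      3.699
  solve Keq expr → x = 0.01303; check Q = 7.2470e+05

x = 0.01303 M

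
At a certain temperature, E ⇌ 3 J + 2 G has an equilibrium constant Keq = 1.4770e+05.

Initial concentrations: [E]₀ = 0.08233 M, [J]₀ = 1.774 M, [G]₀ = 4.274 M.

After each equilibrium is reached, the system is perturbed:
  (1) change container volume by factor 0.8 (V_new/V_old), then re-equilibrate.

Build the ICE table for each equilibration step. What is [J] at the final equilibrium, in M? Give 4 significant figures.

Q₀ = 1239 vs Keq = 1.4770e+05 ⇒ Q<K, forward
Step 1:
                  E         J         G
  init      0.08233     1.774     4.274
  Δ        -0.08124    0.2437    0.1625
  eq       0.001095     2.018     4.436
  solve Keq expr → x = 0.08124; check Q = 1.4770e+05
Then change container volume by factor 0.8 (V_new/V_old).
Step 2:
                  E         J         G
  init     0.001368     2.522     5.546
  Δ        0.001944 -0.005833 -0.003889
  eq       0.003313     2.516     5.542
  solve Keq expr → x = -0.001944; check Q = 1.4770e+05

[J]_eq = 2.516 M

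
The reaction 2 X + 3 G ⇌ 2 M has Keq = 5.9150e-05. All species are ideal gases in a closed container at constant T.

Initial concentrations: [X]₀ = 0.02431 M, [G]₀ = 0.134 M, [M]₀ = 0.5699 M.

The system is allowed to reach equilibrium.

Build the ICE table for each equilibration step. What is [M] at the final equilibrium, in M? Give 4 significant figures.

[M]_eq = 0.004416 M

Q₀ = 2.2841e+05 vs Keq = 5.9150e-05 ⇒ Q>K, reverse
Step 1:
                  X         G         M
  init      0.02431     0.134    0.5699
  Δ          0.5655    0.8482   -0.5655
  eq         0.5898    0.9822  0.004416
  solve Keq expr → x = -0.2827; check Q = 5.9150e-05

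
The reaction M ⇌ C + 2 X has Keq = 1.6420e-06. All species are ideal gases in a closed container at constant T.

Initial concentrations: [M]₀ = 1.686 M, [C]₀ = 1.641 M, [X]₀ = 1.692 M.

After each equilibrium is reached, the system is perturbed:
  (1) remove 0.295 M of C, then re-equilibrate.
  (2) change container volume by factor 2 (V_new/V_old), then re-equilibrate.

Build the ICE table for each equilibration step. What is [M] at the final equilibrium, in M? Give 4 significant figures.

Q₀ = 2.786 vs Keq = 1.6420e-06 ⇒ Q>K, reverse
Step 1:
                    M           C           X
  init          1.686       1.641       1.692
  Δ            0.8449     -0.8449       -1.69
  eq            2.531      0.7961    0.002285
  solve Keq expr → x = -0.8449; check Q = 1.6420e-06
Then remove 0.295 M of C.
Step 2:
                    M           C           X
  init          2.531      0.5011    0.002285
  Δ       -2.9698e-04  2.9698e-04  5.9395e-04
  eq            2.531      0.5014    0.002879
  solve Keq expr → x = 2.9698e-04; check Q = 1.6420e-06
Then change container volume by factor 2 (V_new/V_old).
Step 3:
                    M           C           X
  init          1.265      0.2507    0.001439
  Δ       -7.1720e-04  7.1720e-04    0.001434
  eq            1.265      0.2514    0.002874
  solve Keq expr → x = 7.1720e-04; check Q = 1.6420e-06

[M]_eq = 1.265 M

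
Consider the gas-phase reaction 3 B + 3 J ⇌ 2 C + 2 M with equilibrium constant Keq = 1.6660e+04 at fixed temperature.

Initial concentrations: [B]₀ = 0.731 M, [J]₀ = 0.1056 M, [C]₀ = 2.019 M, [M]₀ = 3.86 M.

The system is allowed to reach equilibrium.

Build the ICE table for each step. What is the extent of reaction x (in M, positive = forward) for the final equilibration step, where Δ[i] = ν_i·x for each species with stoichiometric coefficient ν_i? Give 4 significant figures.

x = -0.02643 M

Q₀ = 1.3204e+05 vs Keq = 1.6660e+04 ⇒ Q>K, reverse
Step 1:
                    B           J           C           M
  I             0.731      0.1056       2.019        3.86
  C            0.0793      0.0793    -0.05287    -0.05287
  E            0.8103      0.1849       1.966       3.807
  solve Keq expr → x = -0.02643; check Q = 1.6660e+04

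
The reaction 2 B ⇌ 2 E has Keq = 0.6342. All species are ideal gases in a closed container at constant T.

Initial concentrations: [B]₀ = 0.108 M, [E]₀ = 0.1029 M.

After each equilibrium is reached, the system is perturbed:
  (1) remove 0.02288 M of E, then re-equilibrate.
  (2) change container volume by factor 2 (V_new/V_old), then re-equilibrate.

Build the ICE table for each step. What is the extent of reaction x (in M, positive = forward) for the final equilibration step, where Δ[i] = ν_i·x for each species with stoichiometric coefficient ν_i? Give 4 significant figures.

x = 0 M

Q₀ = 0.9078 vs Keq = 0.6342 ⇒ Q>K, reverse
Step 1:
                    B           E
  Initial       0.108      0.1029
  Change     0.009404   -0.009404
  Equil        0.1174      0.0935
  solve Keq expr → x = -0.004702; check Q = 0.6342
Then remove 0.02288 M of E.
Step 2:
                    B           E
  Initial      0.1174     0.07062
  Change     -0.01274     0.01274
  Equil        0.1047     0.08335
  solve Keq expr → x = 0.006368; check Q = 0.6342
Then change container volume by factor 2 (V_new/V_old).
Step 3:
                    B           E
  Initial     0.05233     0.04168
  Change            0           0
  Equil       0.05233     0.04168
  solve Keq expr → x = 0; check Q = 0.6342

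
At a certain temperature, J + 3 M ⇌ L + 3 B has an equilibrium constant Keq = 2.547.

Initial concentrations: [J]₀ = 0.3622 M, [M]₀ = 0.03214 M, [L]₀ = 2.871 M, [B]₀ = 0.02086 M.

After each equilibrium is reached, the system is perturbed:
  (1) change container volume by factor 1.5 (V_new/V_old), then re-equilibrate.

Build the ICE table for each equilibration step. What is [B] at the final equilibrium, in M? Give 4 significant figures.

Q₀ = 2.167 vs Keq = 2.547 ⇒ Q<K, forward
Step 1:
                   J          M          L          B
  Initial     0.3622    0.03214      2.871    0.02086
  Change  -2.2724e-04 -6.8173e-04 2.2724e-04 6.8173e-04
  Equil        0.362    0.03146      2.871    0.02154
  solve Keq expr → x = 2.2724e-04; check Q = 2.547
Then change container volume by factor 1.5 (V_new/V_old).
Step 2:
                   J          M          L          B
  Initial     0.2413    0.02097      1.914    0.01436
  Change           0          0          0          0
  Equil       0.2413    0.02097      1.914    0.01436
  solve Keq expr → x = 0; check Q = 2.547

[B]_eq = 0.01436 M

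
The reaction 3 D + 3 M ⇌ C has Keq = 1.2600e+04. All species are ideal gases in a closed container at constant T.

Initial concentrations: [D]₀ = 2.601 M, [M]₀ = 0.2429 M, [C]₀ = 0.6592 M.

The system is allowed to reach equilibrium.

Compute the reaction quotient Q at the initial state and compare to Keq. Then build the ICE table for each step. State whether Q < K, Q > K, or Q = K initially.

Q₀ = 2.614 vs Keq = 1.2600e+04 ⇒ Q<K, forward
Step 1:
                  D         M         C
  I           2.601    0.2429    0.6592
  C         -0.2266   -0.2266   0.07552
  E           2.374   0.01633    0.7347
  solve Keq expr → x = 0.07552; check Q = 1.2600e+04

Q₀ = 2.614; Q < K (proceeds forward)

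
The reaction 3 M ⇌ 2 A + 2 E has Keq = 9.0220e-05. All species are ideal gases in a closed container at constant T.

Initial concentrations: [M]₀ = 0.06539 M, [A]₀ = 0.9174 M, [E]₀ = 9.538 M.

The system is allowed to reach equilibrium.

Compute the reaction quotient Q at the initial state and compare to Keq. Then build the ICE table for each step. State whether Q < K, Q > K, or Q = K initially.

Q₀ = 2.7384e+05 vs Keq = 9.0220e-05 ⇒ Q>K, reverse
Step 1:
                   M          A          E
  Initial    0.06539     0.9174      9.538
  Change       1.373    -0.9155    -0.9155
  Equil        1.439   0.001901      8.623
  solve Keq expr → x = -0.4577; check Q = 9.0220e-05

Q₀ = 2.7384e+05; Q > K (proceeds reverse)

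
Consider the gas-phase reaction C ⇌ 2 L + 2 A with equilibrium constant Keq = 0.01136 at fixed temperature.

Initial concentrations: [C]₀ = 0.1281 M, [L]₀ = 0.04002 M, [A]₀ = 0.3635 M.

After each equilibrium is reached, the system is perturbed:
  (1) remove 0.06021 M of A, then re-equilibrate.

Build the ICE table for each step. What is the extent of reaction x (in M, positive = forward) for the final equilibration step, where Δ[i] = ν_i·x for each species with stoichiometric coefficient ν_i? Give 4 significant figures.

Q₀ = 0.001652 vs Keq = 0.01136 ⇒ Q<K, forward
Step 1:
                   C          L          A
  I           0.1281    0.04002     0.3635
  C         -0.02242    0.04483    0.04483
  E           0.1057    0.08485     0.4083
  solve Keq expr → x = 0.02242; check Q = 0.01136
Then remove 0.06021 M of A.
Step 2:
                   C          L          A
  I           0.1057    0.08485     0.3481
  C         -0.00486    0.00972    0.00972
  E           0.1008    0.09457     0.3578
  solve Keq expr → x = 0.00486; check Q = 0.01136

x = 0.00486 M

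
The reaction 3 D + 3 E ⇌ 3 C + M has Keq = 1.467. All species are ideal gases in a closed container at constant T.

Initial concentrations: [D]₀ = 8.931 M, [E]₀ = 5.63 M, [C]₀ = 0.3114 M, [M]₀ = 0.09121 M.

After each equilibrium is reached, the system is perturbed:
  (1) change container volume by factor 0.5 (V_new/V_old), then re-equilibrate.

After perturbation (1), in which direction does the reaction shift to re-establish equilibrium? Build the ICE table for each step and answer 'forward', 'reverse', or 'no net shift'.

Q₀ = 2.1666e-08 vs Keq = 1.467 ⇒ Q<K, forward
Step 1:
                   D          E          C          M
  init         8.931       5.63     0.3114    0.09121
  Δ           -4.509     -4.509      4.509      1.503
  eq           4.422      1.121      4.821      1.594
  solve Keq expr → x = 1.503; check Q = 1.467
Then change container volume by factor 0.5 (V_new/V_old).
Step 2:
                   D          E          C          M
  init         8.844      2.242      9.641      3.189
  Δ          -0.5996    -0.5996     0.5996     0.1999
  eq           8.244      1.642      10.24      3.388
  solve Keq expr → x = 0.1999; check Q = 1.467

Direction: forward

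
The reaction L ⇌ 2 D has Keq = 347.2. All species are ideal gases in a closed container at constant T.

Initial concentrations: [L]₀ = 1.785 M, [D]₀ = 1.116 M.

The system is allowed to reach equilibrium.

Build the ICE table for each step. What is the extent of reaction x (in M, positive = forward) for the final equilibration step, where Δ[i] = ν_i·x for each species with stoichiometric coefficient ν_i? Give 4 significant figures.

x = 1.725 M

Q₀ = 0.6977 vs Keq = 347.2 ⇒ Q<K, forward
Step 1:
                   L          D
  I            1.785      1.116
  C           -1.725       3.45
  E          0.06004      4.566
  solve Keq expr → x = 1.725; check Q = 347.2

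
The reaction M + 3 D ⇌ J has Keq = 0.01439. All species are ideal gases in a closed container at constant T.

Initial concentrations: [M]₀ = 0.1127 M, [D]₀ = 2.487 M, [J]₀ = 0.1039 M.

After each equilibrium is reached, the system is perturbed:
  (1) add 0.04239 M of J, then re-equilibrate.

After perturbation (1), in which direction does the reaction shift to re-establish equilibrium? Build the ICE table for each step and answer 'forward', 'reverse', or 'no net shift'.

Direction: reverse

Q₀ = 0.05993 vs Keq = 0.01439 ⇒ Q>K, reverse
Step 1:
                    M           D           J
  init         0.1127       2.487      0.1039
  Δ           0.05773      0.1732    -0.05773
  eq           0.1704        2.66     0.04617
  solve Keq expr → x = -0.05773; check Q = 0.01439
Then add 0.04239 M of J.
Step 2:
                    M           D           J
  init         0.1704        2.66     0.08856
  Δ           0.02904     0.08712    -0.02904
  eq           0.1995       2.747     0.05952
  solve Keq expr → x = -0.02904; check Q = 0.01439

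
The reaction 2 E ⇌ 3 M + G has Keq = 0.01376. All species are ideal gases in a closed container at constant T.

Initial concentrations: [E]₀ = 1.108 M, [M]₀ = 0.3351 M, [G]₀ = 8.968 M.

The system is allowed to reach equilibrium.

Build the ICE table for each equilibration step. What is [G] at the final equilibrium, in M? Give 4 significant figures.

[G]_eq = 8.901 M

Q₀ = 0.2749 vs Keq = 0.01376 ⇒ Q>K, reverse
Step 1:
                  E         M         G
  init        1.108    0.3351     8.968
  Δ          0.1343   -0.2015  -0.06716
  eq          1.242    0.1336     8.901
  solve Keq expr → x = -0.06716; check Q = 0.01376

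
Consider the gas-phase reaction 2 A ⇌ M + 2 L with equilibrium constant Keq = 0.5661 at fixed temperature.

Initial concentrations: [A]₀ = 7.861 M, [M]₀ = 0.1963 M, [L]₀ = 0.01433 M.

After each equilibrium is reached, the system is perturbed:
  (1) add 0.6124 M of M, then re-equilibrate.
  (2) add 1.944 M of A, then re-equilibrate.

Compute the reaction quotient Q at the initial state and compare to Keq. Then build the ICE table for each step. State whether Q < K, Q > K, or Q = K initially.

Q₀ = 6.5231e-07; Q < K (proceeds forward)

Q₀ = 6.5231e-07 vs Keq = 0.5661 ⇒ Q<K, forward
Step 1:
                  A         M         L
  I           7.861    0.1963   0.01433
  C          -2.897     1.449     2.897
  E           4.964     1.645     2.912
  solve Keq expr → x = 1.449; check Q = 0.5661
Then add 0.6124 M of M.
Step 2:
                  A         M         L
  I           4.964     2.257     2.912
  C          0.2366   -0.1183   -0.2366
  E             5.2     2.139     2.675
  solve Keq expr → x = -0.1183; check Q = 0.5661
Then add 1.944 M of A.
Step 3:
                  A         M         L
  I           7.144     2.139     2.675
  C         -0.5324    0.2662    0.5324
  E           6.612     2.405     3.208
  solve Keq expr → x = 0.2662; check Q = 0.5661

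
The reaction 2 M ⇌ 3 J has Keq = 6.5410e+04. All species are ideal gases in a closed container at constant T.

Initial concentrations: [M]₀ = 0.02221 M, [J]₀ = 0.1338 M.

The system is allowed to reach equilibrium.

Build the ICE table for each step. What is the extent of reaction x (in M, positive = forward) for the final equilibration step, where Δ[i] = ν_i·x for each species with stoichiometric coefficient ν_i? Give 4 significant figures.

Q₀ = 4.856 vs Keq = 6.5410e+04 ⇒ Q<K, forward
Step 1:
                    M           J
  Initial     0.02221      0.1338
  Change     -0.02194     0.03292
  Equil    2.6616e-04      0.1667
  solve Keq expr → x = 0.01097; check Q = 6.5410e+04

x = 0.01097 M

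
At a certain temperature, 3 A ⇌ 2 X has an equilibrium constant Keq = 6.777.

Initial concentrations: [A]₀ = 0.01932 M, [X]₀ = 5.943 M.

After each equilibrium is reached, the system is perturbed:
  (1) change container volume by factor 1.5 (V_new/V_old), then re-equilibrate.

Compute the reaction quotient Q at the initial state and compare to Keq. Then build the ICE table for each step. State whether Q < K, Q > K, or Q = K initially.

Q₀ = 4.8977e+06; Q > K (proceeds reverse)

Q₀ = 4.8977e+06 vs Keq = 6.777 ⇒ Q>K, reverse
Step 1:
                    A           X
  init        0.01932       5.943
  Δ             1.512      -1.008
  eq            1.532       4.935
  solve Keq expr → x = -0.5041; check Q = 6.777
Then change container volume by factor 1.5 (V_new/V_old).
Step 2:
                    A           X
  init          1.021        3.29
  Δ            0.1275    -0.08503
  eq            1.149       3.205
  solve Keq expr → x = -0.04251; check Q = 6.777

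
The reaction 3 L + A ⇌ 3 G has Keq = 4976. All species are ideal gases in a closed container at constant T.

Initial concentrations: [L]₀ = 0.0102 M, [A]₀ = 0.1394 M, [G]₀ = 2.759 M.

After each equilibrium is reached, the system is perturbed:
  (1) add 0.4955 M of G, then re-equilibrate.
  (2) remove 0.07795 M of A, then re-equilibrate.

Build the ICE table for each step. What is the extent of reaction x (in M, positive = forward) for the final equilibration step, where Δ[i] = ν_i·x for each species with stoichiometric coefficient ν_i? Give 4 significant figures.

Q₀ = 1.4197e+08 vs Keq = 4976 ⇒ Q>K, reverse
Step 1:
                  L         A         G
  init       0.0102    0.1394     2.759
  Δ          0.2354   0.07848   -0.2354
  eq         0.2456    0.2179     2.524
  solve Keq expr → x = -0.07848; check Q = 4976
Then add 0.4955 M of G.
Step 2:
                  L         A         G
  init       0.2456    0.2179     3.019
  Δ         0.03891   0.01297  -0.03891
  eq         0.2846    0.2309      2.98
  solve Keq expr → x = -0.01297; check Q = 4976
Then remove 0.07795 M of A.
Step 3:
                  L         A         G
  init       0.2846    0.1529      2.98
  Δ          0.0314   0.01047   -0.0314
  eq          0.316    0.1634     2.949
  solve Keq expr → x = -0.01047; check Q = 4976

x = -0.01047 M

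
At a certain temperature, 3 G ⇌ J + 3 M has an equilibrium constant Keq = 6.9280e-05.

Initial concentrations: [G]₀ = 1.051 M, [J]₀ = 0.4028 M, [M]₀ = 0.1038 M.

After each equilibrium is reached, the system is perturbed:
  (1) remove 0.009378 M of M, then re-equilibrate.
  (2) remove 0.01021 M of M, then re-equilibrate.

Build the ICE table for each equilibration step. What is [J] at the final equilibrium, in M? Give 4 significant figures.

Q₀ = 3.8804e-04 vs Keq = 6.9280e-05 ⇒ Q>K, reverse
Step 1:
                  G         J         M
  Initial     1.051    0.4028    0.1038
  Change    0.04227  -0.01409  -0.04227
  Equil       1.093    0.3887   0.06153
  solve Keq expr → x = -0.01409; check Q = 6.9280e-05
Then remove 0.009378 M of M.
Step 2:
                  G         J         M
  Initial     1.093    0.3887   0.05215
  Change  -0.008735  0.002912  0.008735
  Equil       1.085    0.3916   0.06088
  solve Keq expr → x = 0.002912; check Q = 6.9280e-05
Then remove 0.01021 M of M.
Step 3:
                  G         J         M
  Initial     1.085    0.3916   0.05067
  Change  -0.009514  0.003171  0.009514
  Equil       1.075    0.3948   0.06019
  solve Keq expr → x = 0.003171; check Q = 6.9280e-05

[J]_eq = 0.3948 M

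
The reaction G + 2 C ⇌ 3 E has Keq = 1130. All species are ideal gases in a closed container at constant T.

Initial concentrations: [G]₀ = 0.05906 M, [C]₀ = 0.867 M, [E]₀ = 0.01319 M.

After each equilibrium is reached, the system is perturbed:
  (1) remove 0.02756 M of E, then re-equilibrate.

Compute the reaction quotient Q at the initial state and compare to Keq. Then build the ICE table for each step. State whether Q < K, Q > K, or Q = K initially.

Q₀ = 5.1690e-05 vs Keq = 1130 ⇒ Q<K, forward
Step 1:
                    G           C           E
  I           0.05906       0.867     0.01319
  C          -0.05905     -0.1181      0.1771
  E        1.0880e-05      0.7489      0.1903
  solve Keq expr → x = 0.05905; check Q = 1130
Then remove 0.02756 M of E.
Step 2:
                    G           C           E
  I        1.0880e-05      0.7489      0.1628
  C       -4.0733e-06 -8.1466e-06  1.2220e-05
  E        6.8071e-06      0.7489      0.1628
  solve Keq expr → x = 4.0733e-06; check Q = 1130

Q₀ = 5.1690e-05; Q < K (proceeds forward)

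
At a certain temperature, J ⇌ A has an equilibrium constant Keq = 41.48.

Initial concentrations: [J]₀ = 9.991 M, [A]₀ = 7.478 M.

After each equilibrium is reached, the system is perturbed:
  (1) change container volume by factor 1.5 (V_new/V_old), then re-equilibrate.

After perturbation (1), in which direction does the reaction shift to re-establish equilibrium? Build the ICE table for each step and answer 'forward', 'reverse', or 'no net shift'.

Direction: no net shift

Q₀ = 0.7485 vs Keq = 41.48 ⇒ Q<K, forward
Step 1:
                  J         A
  init        9.991     7.478
  Δ           -9.58      9.58
  eq         0.4112     17.06
  solve Keq expr → x = 9.58; check Q = 41.48
Then change container volume by factor 1.5 (V_new/V_old).
Step 2:
                  J         A
  init       0.2742     11.37
  Δ               0         0
  eq         0.2742     11.37
  solve Keq expr → x = 0; check Q = 41.48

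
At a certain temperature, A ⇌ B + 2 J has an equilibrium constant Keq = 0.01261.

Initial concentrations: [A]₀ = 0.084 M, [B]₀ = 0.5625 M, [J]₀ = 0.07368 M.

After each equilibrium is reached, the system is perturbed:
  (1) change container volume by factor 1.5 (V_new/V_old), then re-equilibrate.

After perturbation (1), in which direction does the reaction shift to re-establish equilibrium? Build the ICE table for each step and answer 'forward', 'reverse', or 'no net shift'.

Q₀ = 0.03635 vs Keq = 0.01261 ⇒ Q>K, reverse
Step 1:
                   A          B          J
  I            0.084     0.5625    0.07368
  C          0.01322   -0.01322   -0.02644
  E          0.09722     0.5493    0.04724
  solve Keq expr → x = -0.01322; check Q = 0.01261
Then change container volume by factor 1.5 (V_new/V_old).
Step 2:
                   A          B          J
  I          0.06481     0.3662     0.0315
  C        -0.006469   0.006469    0.01294
  E          0.05834     0.3727    0.04443
  solve Keq expr → x = 0.006469; check Q = 0.01261

Direction: forward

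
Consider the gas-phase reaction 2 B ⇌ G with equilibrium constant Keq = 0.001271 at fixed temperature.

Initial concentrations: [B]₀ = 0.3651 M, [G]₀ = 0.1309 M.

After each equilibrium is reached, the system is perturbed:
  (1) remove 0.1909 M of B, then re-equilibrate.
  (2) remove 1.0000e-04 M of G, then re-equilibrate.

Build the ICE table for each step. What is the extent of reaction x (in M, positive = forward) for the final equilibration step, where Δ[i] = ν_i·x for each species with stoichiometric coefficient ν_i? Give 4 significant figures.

Q₀ = 0.982 vs Keq = 0.001271 ⇒ Q>K, reverse
Step 1:
                    B           G
  Initial      0.3651      0.1309
  Change       0.2608     -0.1304
  Equil        0.6259  4.9792e-04
  solve Keq expr → x = -0.1304; check Q = 0.001271
Then remove 0.1909 M of B.
Step 2:
                    B           G
  Initial       0.435  4.9792e-04
  Change   5.1369e-04 -2.5684e-04
  Equil        0.4355  2.4108e-04
  solve Keq expr → x = -2.5684e-04; check Q = 0.001271
Then remove 1.0000e-04 M of G.
Step 3:
                    B           G
  Initial      0.4355  1.4108e-04
  Change  -1.9956e-04  9.9779e-05
  Equil        0.4353  2.4086e-04
  solve Keq expr → x = 9.9779e-05; check Q = 0.001271

x = 9.9779e-05 M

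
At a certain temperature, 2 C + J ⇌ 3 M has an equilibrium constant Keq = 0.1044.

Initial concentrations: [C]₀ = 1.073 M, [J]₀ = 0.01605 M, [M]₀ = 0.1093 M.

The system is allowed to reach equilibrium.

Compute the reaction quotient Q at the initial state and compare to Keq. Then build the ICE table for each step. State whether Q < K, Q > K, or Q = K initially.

Q₀ = 0.07066; Q < K (proceeds forward)

Q₀ = 0.07066 vs Keq = 0.1044 ⇒ Q<K, forward
Step 1:
                   C          J          M
  I            1.073    0.01605     0.1093
  C        -0.005162  -0.002581   0.007743
  E            1.068    0.01347      0.117
  solve Keq expr → x = 0.002581; check Q = 0.1044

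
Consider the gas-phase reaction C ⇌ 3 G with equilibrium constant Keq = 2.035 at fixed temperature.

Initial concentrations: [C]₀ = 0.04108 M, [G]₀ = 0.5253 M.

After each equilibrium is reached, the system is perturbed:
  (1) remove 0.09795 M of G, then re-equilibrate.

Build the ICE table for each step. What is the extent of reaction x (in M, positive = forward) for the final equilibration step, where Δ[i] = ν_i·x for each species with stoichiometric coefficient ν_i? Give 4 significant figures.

x = 0.0157 M

Q₀ = 3.529 vs Keq = 2.035 ⇒ Q>K, reverse
Step 1:
                   C          G
  init       0.04108     0.5253
  Δ          0.01419   -0.04258
  eq         0.05527     0.4827
  solve Keq expr → x = -0.01419; check Q = 2.035
Then remove 0.09795 M of G.
Step 2:
                   C          G
  init       0.05527     0.3848
  Δ          -0.0157    0.04709
  eq         0.03958     0.4319
  solve Keq expr → x = 0.0157; check Q = 2.035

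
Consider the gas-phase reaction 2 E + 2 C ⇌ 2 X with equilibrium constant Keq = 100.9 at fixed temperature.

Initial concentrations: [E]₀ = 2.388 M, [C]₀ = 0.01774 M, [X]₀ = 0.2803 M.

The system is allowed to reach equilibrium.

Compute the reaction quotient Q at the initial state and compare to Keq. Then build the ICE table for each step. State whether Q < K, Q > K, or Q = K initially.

Q₀ = 43.78 vs Keq = 100.9 ⇒ Q<K, forward
Step 1:
                    E           C           X
  I             2.388     0.01774      0.2803
  C         -0.005785   -0.005785    0.005785
  E             2.382     0.01196      0.2861
  solve Keq expr → x = 0.002892; check Q = 100.9

Q₀ = 43.78; Q < K (proceeds forward)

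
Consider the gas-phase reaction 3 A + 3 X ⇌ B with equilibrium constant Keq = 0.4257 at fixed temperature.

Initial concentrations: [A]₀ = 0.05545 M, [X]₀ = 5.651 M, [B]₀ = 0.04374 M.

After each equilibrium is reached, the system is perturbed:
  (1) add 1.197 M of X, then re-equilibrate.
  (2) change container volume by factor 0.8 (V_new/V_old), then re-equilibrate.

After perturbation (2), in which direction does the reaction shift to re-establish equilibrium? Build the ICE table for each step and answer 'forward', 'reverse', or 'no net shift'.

Q₀ = 1.422 vs Keq = 0.4257 ⇒ Q>K, reverse
Step 1:
                   A          X          B
  I          0.05545      5.651    0.04374
  C          0.02217    0.02217   -0.00739
  E          0.07762      5.673    0.03635
  solve Keq expr → x = -0.00739; check Q = 0.4257
Then add 1.197 M of X.
Step 2:
                   A          X          B
  I          0.07762       6.87    0.03635
  C         -0.01128   -0.01128   0.003759
  E          0.06634      6.859    0.04011
  solve Keq expr → x = 0.003759; check Q = 0.4257
Then change container volume by factor 0.8 (V_new/V_old).
Step 3:
                   A          X          B
  I          0.08293      8.574    0.05014
  C         -0.02284   -0.02284   0.007612
  E          0.06009      8.551    0.05775
  solve Keq expr → x = 0.007612; check Q = 0.4257

Direction: forward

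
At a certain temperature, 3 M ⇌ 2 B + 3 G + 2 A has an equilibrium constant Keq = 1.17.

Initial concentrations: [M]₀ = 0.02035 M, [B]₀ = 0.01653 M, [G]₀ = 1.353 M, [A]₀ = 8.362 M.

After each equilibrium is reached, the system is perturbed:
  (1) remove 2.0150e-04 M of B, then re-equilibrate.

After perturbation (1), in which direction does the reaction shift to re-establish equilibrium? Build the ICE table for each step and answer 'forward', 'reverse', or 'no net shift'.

Q₀ = 5615 vs Keq = 1.17 ⇒ Q>K, reverse
Step 1:
                    M           B           G           A
  I           0.02035     0.01653       1.353       8.362
  C           0.02363    -0.01575    -0.02363    -0.01575
  E           0.04398  7.7973e-04       1.329       8.346
  solve Keq expr → x = -0.007875; check Q = 1.17
Then remove 2.0150e-04 M of B.
Step 2:
                    M           B           G           A
  I           0.04398  5.7823e-04       1.329       8.346
  C       -2.9028e-04  1.9352e-04  2.9028e-04  1.9352e-04
  E           0.04369  7.7175e-04        1.33       8.346
  solve Keq expr → x = 9.6761e-05; check Q = 1.17

Direction: forward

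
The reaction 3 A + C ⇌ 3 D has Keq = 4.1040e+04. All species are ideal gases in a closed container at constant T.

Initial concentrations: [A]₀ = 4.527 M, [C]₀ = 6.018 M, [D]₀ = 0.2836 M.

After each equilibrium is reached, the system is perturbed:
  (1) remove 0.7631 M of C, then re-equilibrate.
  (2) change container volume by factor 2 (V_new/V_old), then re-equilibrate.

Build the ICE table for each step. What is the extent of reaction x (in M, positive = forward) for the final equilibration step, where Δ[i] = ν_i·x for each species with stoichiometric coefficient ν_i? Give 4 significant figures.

x = -0.00371 M

Q₀ = 4.0854e-05 vs Keq = 4.1040e+04 ⇒ Q<K, forward
Step 1:
                  A         C         D
  I           4.527     6.018    0.2836
  C          -4.444    -1.481     4.444
  E          0.0828     4.537     4.728
  solve Keq expr → x = 1.481; check Q = 4.1040e+04
Then remove 0.7631 M of C.
Step 2:
                  A         C         D
  I          0.0828     3.773     4.728
  C        0.005133  0.001711 -0.005133
  E         0.08793     3.775     4.723
  solve Keq expr → x = -0.001711; check Q = 4.1040e+04
Then change container volume by factor 2 (V_new/V_old).
Step 3:
                  A         C         D
  I         0.04397     1.888     2.361
  C         0.01113   0.00371  -0.01113
  E          0.0551     1.891      2.35
  solve Keq expr → x = -0.00371; check Q = 4.1040e+04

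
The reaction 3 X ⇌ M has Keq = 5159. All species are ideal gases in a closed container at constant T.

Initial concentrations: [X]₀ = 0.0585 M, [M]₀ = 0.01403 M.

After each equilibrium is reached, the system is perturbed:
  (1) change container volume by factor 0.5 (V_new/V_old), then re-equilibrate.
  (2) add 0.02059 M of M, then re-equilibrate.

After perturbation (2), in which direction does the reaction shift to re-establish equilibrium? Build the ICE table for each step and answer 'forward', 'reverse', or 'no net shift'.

Q₀ = 70.08 vs Keq = 5159 ⇒ Q<K, forward
Step 1:
                  X         M
  I          0.0585   0.01403
  C        -0.04099   0.01366
  E         0.01751   0.02769
  solve Keq expr → x = 0.01366; check Q = 5159
Then change container volume by factor 0.5 (V_new/V_old).
Step 2:
                  X         M
  I         0.03502   0.05539
  C        -0.01242  0.004141
  E          0.0226   0.05953
  solve Keq expr → x = 0.004141; check Q = 5159
Then add 0.02059 M of M.
Step 3:
                  X         M
  I          0.0226   0.08012
  C        0.002273 -7.5772e-04
  E         0.02487   0.07936
  solve Keq expr → x = -7.5772e-04; check Q = 5159

Direction: reverse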